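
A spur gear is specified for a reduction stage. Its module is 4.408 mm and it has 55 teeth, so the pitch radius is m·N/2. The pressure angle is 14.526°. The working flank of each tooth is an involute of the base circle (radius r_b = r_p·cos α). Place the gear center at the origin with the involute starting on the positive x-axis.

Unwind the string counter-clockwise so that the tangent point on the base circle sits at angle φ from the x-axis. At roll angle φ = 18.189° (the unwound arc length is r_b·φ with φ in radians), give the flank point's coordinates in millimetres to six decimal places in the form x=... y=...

x=123.109918 y=1.238851

pitch radius r_p = m·N/2 = 4.408·55/2 = 121.220000
base radius r_b = r_p·cos α = 121.220000·cos 14.526° = 117.345072
roll angle φ = 18.189° = 0.31745794 rad
x = r_b·(cos φ + φ·sin φ) = 117.345072·(0.95003200 + 0.31745794·0.31215253) = 123.109918
y = r_b·(sin φ − φ·cos φ) = 117.345072·(0.31215253 − 0.31745794·0.95003200) = 1.238851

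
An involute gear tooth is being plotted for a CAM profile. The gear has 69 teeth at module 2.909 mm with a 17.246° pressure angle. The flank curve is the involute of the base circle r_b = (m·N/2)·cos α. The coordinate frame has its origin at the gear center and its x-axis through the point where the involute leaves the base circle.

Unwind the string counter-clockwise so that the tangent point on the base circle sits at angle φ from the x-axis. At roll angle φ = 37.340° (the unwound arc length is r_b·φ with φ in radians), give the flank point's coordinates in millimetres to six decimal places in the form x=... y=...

x=114.091969 y=8.473439

pitch radius r_p = m·N/2 = 2.909·69/2 = 100.360500
base radius r_b = r_p·cos α = 100.360500·cos 17.246° = 95.848357
roll angle φ = 37.340° = 0.65170594 rad
x = r_b·(cos φ + φ·sin φ) = 95.848357·(0.79505023 + 0.65170594·0.60654360) = 114.091969
y = r_b·(sin φ − φ·cos φ) = 95.848357·(0.60654360 − 0.65170594·0.79505023) = 8.473439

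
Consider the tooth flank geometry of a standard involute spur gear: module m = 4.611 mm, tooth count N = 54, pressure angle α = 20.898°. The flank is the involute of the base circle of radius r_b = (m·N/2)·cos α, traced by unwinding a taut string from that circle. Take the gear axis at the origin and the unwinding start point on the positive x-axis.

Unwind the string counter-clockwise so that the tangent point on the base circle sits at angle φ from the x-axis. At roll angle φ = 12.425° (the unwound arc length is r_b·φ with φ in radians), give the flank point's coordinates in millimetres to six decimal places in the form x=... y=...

pitch radius r_p = m·N/2 = 4.611·54/2 = 124.497000
base radius r_b = r_p·cos α = 124.497000·cos 20.898° = 116.307205
roll angle φ = 12.425° = 0.21685716 rad
x = r_b·(cos φ + φ·sin φ) = 116.307205·(0.97657849 + 0.21685716·0.21516146) = 119.009927
y = r_b·(sin φ − φ·cos φ) = 116.307205·(0.21516146 − 0.21685716·0.97657849) = 0.393516

x=119.009927 y=0.393516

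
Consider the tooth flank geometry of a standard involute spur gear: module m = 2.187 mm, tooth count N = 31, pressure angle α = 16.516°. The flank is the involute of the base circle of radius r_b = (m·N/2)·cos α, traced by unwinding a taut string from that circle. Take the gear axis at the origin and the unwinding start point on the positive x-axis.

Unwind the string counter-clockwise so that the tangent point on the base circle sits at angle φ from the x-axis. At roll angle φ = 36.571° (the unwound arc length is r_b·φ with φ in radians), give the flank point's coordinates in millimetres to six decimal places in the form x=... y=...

x=38.461010 y=2.703990

pitch radius r_p = m·N/2 = 2.187·31/2 = 33.898500
base radius r_b = r_p·cos α = 33.898500·cos 16.516° = 32.499861
roll angle φ = 36.571° = 0.63828436 rad
x = r_b·(cos φ + φ·sin φ) = 32.499861·(0.80311915 + 0.63828436·0.59581846) = 38.461010
y = r_b·(sin φ − φ·cos φ) = 32.499861·(0.59581846 − 0.63828436·0.80311915) = 2.703990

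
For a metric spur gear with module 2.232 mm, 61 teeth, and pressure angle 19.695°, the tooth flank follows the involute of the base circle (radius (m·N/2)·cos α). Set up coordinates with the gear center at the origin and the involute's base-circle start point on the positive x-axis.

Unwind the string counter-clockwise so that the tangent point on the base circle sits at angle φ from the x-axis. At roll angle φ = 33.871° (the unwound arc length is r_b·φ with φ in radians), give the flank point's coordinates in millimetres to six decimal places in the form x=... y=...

pitch radius r_p = m·N/2 = 2.232·61/2 = 68.076000
base radius r_b = r_p·cos α = 68.076000·cos 19.695° = 64.093551
roll angle φ = 33.871° = 0.59116047 rad
x = r_b·(cos φ + φ·sin φ) = 64.093551·(0.83029448 + 0.59116047·0.55732493) = 74.333326
y = r_b·(sin φ − φ·cos φ) = 64.093551·(0.55732493 − 0.59116047·0.83029448) = 4.261430

x=74.333326 y=4.261430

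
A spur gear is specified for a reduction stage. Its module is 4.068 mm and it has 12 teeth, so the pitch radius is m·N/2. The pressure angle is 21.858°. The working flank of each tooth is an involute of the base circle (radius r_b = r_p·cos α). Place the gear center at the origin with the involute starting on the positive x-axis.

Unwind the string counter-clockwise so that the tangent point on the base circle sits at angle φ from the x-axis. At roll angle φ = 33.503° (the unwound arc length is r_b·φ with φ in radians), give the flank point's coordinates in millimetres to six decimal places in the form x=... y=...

pitch radius r_p = m·N/2 = 4.068·12/2 = 24.408000
base radius r_b = r_p·cos α = 24.408000·cos 21.858° = 22.653295
roll angle φ = 33.503° = 0.58473766 rad
x = r_b·(cos φ + φ·sin φ) = 22.653295·(0.83385692 + 0.58473766·0.55198065) = 26.201272
y = r_b·(sin φ − φ·cos φ) = 22.653295·(0.55198065 − 0.58473766·0.83385692) = 1.458716

x=26.201272 y=1.458716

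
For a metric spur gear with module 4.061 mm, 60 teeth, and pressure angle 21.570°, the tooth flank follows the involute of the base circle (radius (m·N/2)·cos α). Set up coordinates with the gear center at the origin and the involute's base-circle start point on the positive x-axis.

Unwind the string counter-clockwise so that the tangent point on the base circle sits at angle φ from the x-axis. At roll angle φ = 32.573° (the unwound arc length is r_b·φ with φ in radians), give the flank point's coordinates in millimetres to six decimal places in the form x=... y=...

pitch radius r_p = m·N/2 = 4.061·60/2 = 121.830000
base radius r_b = r_p·cos α = 121.830000·cos 21.570° = 113.298136
roll angle φ = 32.573° = 0.56850610 rad
x = r_b·(cos φ + φ·sin φ) = 113.298136·(0.84270619 + 0.56850610·0.53837373) = 130.154060
y = r_b·(sin φ − φ·cos φ) = 113.298136·(0.53837373 − 0.56850610·0.84270619) = 6.717460

x=130.154060 y=6.717460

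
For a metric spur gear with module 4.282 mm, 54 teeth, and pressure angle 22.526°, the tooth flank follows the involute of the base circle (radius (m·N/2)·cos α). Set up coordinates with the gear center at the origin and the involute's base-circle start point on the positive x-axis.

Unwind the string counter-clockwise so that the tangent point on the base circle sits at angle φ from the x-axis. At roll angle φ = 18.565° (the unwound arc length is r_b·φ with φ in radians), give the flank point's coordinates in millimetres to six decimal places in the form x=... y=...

x=112.253105 y=1.198321

pitch radius r_p = m·N/2 = 4.282·54/2 = 115.614000
base radius r_b = r_p·cos α = 115.614000·cos 22.526° = 106.793320
roll angle φ = 18.565° = 0.32402038 rad
x = r_b·(cos φ + φ·sin φ) = 106.793320·(0.94796307 + 0.32402038·0.31838029) = 112.253105
y = r_b·(sin φ − φ·cos φ) = 106.793320·(0.31838029 − 0.32402038·0.94796307) = 1.198321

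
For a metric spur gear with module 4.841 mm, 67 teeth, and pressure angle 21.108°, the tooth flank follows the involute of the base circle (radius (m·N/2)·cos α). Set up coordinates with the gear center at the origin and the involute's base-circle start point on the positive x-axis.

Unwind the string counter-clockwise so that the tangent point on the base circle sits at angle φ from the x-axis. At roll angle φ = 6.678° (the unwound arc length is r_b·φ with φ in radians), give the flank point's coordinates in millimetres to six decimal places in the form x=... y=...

pitch radius r_p = m·N/2 = 4.841·67/2 = 162.173500
base radius r_b = r_p·cos α = 162.173500·cos 21.108° = 151.292187
roll angle φ = 6.678° = 0.11655309 rad
x = r_b·(cos φ + φ·sin φ) = 151.292187·(0.99321537 + 0.11655309·0.11628938) = 152.316323
y = r_b·(sin φ − φ·cos φ) = 151.292187·(0.11628938 − 0.11655309·0.99321537) = 0.079740

x=152.316323 y=0.079740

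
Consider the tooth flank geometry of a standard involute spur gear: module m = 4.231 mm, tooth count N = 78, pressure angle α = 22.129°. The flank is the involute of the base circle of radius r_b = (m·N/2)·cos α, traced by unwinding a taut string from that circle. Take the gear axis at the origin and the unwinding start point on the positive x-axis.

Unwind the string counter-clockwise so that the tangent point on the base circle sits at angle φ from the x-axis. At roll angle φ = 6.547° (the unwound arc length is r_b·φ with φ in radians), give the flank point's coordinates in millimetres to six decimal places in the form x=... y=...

x=153.848766 y=0.075919

pitch radius r_p = m·N/2 = 4.231·78/2 = 165.009000
base radius r_b = r_p·cos α = 165.009000·cos 22.129° = 152.854122
roll angle φ = 6.547° = 0.11426671 rad
x = r_b·(cos φ + φ·sin φ) = 152.854122·(0.99347866 + 0.11426671·0.11401821) = 153.848766
y = r_b·(sin φ − φ·cos φ) = 152.854122·(0.11401821 − 0.11426671·0.99347866) = 0.075919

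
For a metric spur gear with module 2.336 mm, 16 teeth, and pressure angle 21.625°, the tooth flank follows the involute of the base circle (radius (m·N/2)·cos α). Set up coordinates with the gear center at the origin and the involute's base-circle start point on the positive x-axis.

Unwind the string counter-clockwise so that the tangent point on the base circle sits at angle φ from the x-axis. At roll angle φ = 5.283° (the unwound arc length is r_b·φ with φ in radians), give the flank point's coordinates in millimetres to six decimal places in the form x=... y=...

pitch radius r_p = m·N/2 = 2.336·16/2 = 18.688000
base radius r_b = r_p·cos α = 18.688000·cos 21.625° = 17.372660
roll angle φ = 5.283° = 0.09220574 rad
x = r_b·(cos φ + φ·sin φ) = 17.372660·(0.99575206 + 0.09220574·0.09207515) = 17.446353
y = r_b·(sin φ − φ·cos φ) = 17.372660·(0.09207515 − 0.09220574·0.99575206) = 0.004536

x=17.446353 y=0.004536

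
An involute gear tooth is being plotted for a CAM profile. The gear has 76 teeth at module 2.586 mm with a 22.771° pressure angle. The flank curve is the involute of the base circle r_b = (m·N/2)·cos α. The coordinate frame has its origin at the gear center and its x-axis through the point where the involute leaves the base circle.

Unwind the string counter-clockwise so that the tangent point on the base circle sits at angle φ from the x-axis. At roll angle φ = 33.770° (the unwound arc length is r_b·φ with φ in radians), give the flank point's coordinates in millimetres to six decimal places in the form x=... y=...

pitch radius r_p = m·N/2 = 2.586·76/2 = 98.268000
base radius r_b = r_p·cos α = 98.268000·cos 22.771° = 90.608911
roll angle φ = 33.770° = 0.58939769 rad
x = r_b·(cos φ + φ·sin φ) = 90.608911·(0.83127563 + 0.58939769·0.55586044) = 105.006530
y = r_b·(sin φ − φ·cos φ) = 90.608911·(0.55586044 − 0.58939769·0.83127563) = 5.971898

x=105.006530 y=5.971898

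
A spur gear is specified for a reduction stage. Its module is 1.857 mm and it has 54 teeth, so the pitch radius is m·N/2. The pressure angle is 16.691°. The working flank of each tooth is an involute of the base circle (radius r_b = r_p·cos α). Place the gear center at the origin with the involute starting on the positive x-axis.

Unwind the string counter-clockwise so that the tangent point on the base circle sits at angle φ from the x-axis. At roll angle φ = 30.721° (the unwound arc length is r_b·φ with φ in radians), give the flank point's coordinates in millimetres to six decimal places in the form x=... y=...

x=54.441825 y=2.397512

pitch radius r_p = m·N/2 = 1.857·54/2 = 50.139000
base radius r_b = r_p·cos α = 50.139000·cos 16.691° = 48.026525
roll angle φ = 30.721° = 0.53618260 rad
x = r_b·(cos φ + φ·sin φ) = 48.026525·(0.85966509 + 0.53618260·0.51085804) = 54.441825
y = r_b·(sin φ − φ·cos φ) = 48.026525·(0.51085804 − 0.53618260·0.85966509) = 2.397512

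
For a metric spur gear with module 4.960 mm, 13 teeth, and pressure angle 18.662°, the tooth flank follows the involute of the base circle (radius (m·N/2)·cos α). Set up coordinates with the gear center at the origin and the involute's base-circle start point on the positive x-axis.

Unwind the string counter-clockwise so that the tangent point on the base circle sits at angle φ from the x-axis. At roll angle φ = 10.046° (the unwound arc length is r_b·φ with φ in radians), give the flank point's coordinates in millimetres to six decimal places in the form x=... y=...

pitch radius r_p = m·N/2 = 4.960·13/2 = 32.240000
base radius r_b = r_p·cos α = 32.240000·cos 18.662° = 30.544908
roll angle φ = 10.046° = 0.17533578 rad
x = r_b·(cos φ + φ·sin φ) = 30.544908·(0.98466802 + 0.17533578·0.17443878) = 31.010821
y = r_b·(sin φ − φ·cos φ) = 30.544908·(0.17443878 − 0.17533578·0.98466802) = 0.054713

x=31.010821 y=0.054713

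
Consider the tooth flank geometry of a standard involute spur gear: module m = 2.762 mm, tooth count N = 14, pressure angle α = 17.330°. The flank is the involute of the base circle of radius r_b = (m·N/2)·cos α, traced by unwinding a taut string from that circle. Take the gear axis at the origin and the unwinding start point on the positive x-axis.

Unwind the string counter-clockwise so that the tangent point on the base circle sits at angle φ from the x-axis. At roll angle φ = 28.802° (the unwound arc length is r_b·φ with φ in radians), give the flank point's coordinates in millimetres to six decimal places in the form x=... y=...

x=20.642999 y=0.761921

pitch radius r_p = m·N/2 = 2.762·14/2 = 19.334000
base radius r_b = r_p·cos α = 19.334000·cos 17.330° = 18.456332
roll angle φ = 28.802° = 0.50268973 rad
x = r_b·(cos φ + φ·sin φ) = 18.456332·(0.87628986 + 0.50268973·0.48178426) = 20.642999
y = r_b·(sin φ − φ·cos φ) = 18.456332·(0.48178426 − 0.50268973·0.87628986) = 0.761921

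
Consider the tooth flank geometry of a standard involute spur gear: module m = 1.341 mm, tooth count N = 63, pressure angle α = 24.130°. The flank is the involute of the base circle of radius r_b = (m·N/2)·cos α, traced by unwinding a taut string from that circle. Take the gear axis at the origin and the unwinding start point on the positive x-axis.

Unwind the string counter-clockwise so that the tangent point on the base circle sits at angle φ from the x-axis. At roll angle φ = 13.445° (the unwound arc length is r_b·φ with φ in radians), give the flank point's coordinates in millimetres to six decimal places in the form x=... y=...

pitch radius r_p = m·N/2 = 1.341·63/2 = 42.241500
base radius r_b = r_p·cos α = 42.241500·cos 24.130° = 38.550448
roll angle φ = 13.445° = 0.23465952 rad
x = r_b·(cos φ + φ·sin φ) = 38.550448·(0.97259356 + 0.23465952·0.23251185) = 39.597273
y = r_b·(sin φ − φ·cos φ) = 38.550448·(0.23251185 − 0.23465952·0.97259356) = 0.165131

x=39.597273 y=0.165131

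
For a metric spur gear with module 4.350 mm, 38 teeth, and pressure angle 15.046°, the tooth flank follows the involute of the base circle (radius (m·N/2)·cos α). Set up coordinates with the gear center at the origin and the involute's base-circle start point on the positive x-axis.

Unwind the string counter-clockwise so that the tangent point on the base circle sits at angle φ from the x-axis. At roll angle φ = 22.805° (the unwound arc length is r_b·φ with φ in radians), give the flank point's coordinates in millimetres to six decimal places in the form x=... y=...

pitch radius r_p = m·N/2 = 4.350·38/2 = 82.650000
base radius r_b = r_p·cos α = 82.650000·cos 15.046° = 79.816570
roll angle φ = 22.805° = 0.39802234 rad
x = r_b·(cos φ + φ·sin φ) = 79.816570·(0.92182933 + 0.39802234·0.38759603) = 85.890707
y = r_b·(sin φ − φ·cos φ) = 79.816570·(0.38759603 − 0.39802234·0.92182933) = 1.651195

x=85.890707 y=1.651195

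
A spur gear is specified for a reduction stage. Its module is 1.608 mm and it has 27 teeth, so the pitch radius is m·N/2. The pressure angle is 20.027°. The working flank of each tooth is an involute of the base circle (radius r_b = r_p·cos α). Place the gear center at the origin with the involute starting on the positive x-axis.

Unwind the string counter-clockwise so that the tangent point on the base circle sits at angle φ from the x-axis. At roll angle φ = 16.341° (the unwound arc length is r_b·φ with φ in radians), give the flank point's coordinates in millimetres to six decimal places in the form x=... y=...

x=21.208048 y=0.156438

pitch radius r_p = m·N/2 = 1.608·27/2 = 21.708000
base radius r_b = r_p·cos α = 21.708000·cos 20.027° = 20.395346
roll angle φ = 16.341° = 0.28520425 rad
x = r_b·(cos φ + φ·sin φ) = 20.395346·(0.95960421 + 0.28520425·0.28135346) = 21.208048
y = r_b·(sin φ − φ·cos φ) = 20.395346·(0.28135346 − 0.28520425·0.95960421) = 0.156438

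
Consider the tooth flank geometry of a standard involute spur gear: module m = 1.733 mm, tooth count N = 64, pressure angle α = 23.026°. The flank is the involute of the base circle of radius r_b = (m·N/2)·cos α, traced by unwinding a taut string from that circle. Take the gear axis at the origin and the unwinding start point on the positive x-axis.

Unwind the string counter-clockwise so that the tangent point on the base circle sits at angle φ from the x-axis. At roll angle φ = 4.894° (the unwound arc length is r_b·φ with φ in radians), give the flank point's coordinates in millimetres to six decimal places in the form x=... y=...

pitch radius r_p = m·N/2 = 1.733·64/2 = 55.456000
base radius r_b = r_p·cos α = 55.456000·cos 23.026° = 51.037679
roll angle φ = 4.894° = 0.08541641 rad
x = r_b·(cos φ + φ·sin φ) = 51.037679·(0.99635424 + 0.08541641·0.08531259) = 51.223524
y = r_b·(sin φ − φ·cos φ) = 51.037679·(0.08531259 − 0.08541641·0.99635424) = 0.010594

x=51.223524 y=0.010594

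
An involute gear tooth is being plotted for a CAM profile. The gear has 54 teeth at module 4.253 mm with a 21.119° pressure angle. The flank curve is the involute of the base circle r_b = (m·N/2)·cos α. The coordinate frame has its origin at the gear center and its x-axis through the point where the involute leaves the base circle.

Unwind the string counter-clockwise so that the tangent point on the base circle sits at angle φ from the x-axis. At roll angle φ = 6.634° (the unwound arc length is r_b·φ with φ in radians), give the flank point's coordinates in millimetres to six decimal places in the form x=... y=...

pitch radius r_p = m·N/2 = 4.253·54/2 = 114.831000
base radius r_b = r_p·cos α = 114.831000·cos 21.119° = 107.118273
roll angle φ = 6.634° = 0.11578514 rad
x = r_b·(cos φ + φ·sin φ) = 107.118273·(0.99330439 + 0.11578514·0.11552661) = 107.833893
y = r_b·(sin φ − φ·cos φ) = 107.118273·(0.11552661 − 0.11578514·0.99330439) = 0.055350

x=107.833893 y=0.055350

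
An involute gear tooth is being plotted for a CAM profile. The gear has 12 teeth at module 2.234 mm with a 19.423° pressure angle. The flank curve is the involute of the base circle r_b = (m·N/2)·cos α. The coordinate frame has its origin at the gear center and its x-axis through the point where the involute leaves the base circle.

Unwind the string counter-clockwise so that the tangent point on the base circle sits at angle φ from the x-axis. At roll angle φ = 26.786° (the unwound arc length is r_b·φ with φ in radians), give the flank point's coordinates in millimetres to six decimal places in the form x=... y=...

x=13.948025 y=0.421211

pitch radius r_p = m·N/2 = 2.234·12/2 = 13.404000
base radius r_b = r_p·cos α = 13.404000·cos 19.423° = 12.641168
roll angle φ = 26.786° = 0.46750389 rad
x = r_b·(cos φ + φ·sin φ) = 12.641168·(0.89269596 + 0.46750389·0.45065943) = 13.948025
y = r_b·(sin φ − φ·cos φ) = 12.641168·(0.45065943 − 0.46750389·0.89269596) = 0.421211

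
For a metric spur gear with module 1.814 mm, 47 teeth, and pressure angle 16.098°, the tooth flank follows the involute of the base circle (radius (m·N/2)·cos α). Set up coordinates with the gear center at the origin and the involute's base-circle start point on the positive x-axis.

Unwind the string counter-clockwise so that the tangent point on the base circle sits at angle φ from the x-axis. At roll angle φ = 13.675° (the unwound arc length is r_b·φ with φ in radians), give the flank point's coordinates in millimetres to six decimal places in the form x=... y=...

x=42.107481 y=0.184565

pitch radius r_p = m·N/2 = 1.814·47/2 = 42.629000
base radius r_b = r_p·cos α = 42.629000·cos 16.098° = 40.957467
roll angle φ = 13.675° = 0.23867378 rad
x = r_b·(cos φ + φ·sin φ) = 40.957467·(0.97165237 + 0.23867378·0.23641421) = 42.107481
y = r_b·(sin φ − φ·cos φ) = 40.957467·(0.23641421 − 0.23867378·0.97165237) = 0.184565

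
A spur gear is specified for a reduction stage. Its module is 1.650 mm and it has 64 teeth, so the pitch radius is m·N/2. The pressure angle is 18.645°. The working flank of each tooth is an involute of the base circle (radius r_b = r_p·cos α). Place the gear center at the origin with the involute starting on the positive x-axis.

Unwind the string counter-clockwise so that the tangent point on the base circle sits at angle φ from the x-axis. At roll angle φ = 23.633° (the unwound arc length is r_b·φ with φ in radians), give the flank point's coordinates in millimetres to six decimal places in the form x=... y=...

x=54.105442 y=1.150487

pitch radius r_p = m·N/2 = 1.650·64/2 = 52.800000
base radius r_b = r_p·cos α = 52.800000·cos 18.645° = 50.028930
roll angle φ = 23.633° = 0.41247366 rad
x = r_b·(cos φ + φ·sin φ) = 50.028930·(0.91613199 + 0.41247366·0.40087675) = 54.105442
y = r_b·(sin φ − φ·cos φ) = 50.028930·(0.40087675 − 0.41247366·0.91613199) = 1.150487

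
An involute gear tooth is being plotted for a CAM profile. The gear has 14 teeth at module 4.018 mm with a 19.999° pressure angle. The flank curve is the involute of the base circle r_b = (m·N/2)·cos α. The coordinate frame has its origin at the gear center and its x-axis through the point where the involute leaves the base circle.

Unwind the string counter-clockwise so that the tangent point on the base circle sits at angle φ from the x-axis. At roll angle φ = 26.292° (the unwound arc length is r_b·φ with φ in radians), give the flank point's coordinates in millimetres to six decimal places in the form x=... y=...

pitch radius r_p = m·N/2 = 4.018·14/2 = 28.126000
base radius r_b = r_p·cos α = 28.126000·cos 19.999° = 26.429963
roll angle φ = 26.292° = 0.45888197 rad
x = r_b·(cos φ + φ·sin φ) = 26.429963·(0.89654829 + 0.45888197·0.44294601) = 29.067890
y = r_b·(sin φ − φ·cos φ) = 26.429963·(0.44294601 − 0.45888197·0.89654829) = 0.833500

x=29.067890 y=0.833500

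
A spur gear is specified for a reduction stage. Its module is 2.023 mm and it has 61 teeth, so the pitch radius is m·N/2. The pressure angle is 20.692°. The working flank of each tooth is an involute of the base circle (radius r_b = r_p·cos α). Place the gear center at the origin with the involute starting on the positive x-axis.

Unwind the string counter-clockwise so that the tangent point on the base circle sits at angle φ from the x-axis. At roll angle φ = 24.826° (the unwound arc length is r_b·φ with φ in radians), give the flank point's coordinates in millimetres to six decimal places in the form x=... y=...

x=62.888108 y=1.536002

pitch radius r_p = m·N/2 = 2.023·61/2 = 61.701500
base radius r_b = r_p·cos α = 61.701500·cos 20.692° = 57.721345
roll angle φ = 24.826° = 0.43329544 rad
x = r_b·(cos φ + φ·sin φ) = 57.721345·(0.90758704 + 0.43329544·0.41986398) = 62.888108
y = r_b·(sin φ − φ·cos φ) = 57.721345·(0.41986398 − 0.43329544·0.90758704) = 1.536002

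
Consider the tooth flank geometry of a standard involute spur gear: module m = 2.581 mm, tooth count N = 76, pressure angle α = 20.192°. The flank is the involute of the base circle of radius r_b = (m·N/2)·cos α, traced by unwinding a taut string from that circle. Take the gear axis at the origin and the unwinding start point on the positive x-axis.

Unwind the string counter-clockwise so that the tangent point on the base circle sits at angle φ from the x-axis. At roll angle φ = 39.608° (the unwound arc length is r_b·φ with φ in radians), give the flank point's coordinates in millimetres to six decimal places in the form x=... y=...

x=111.486052 y=9.660212

pitch radius r_p = m·N/2 = 2.581·76/2 = 98.078000
base radius r_b = r_p·cos α = 98.078000·cos 20.192° = 92.050246
roll angle φ = 39.608° = 0.69129001 rad
x = r_b·(cos φ + φ·sin φ) = 92.050246·(0.77042423 + 0.69129001·0.63753157) = 111.486052
y = r_b·(sin φ − φ·cos φ) = 92.050246·(0.63753157 − 0.69129001·0.77042423) = 9.660212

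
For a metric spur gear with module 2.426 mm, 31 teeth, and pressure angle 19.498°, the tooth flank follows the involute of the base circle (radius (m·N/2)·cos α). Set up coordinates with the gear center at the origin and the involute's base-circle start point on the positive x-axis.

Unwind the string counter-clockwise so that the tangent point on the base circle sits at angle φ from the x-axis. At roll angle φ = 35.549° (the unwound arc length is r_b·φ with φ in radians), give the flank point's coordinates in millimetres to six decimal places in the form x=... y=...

x=41.626553 y=2.714914

pitch radius r_p = m·N/2 = 2.426·31/2 = 37.603000
base radius r_b = r_p·cos α = 37.603000·cos 19.498° = 35.446586
roll angle φ = 35.549° = 0.62044710 rad
x = r_b·(cos φ + φ·sin φ) = 35.446586·(0.81361860 + 0.62044710·0.58139898) = 41.626553
y = r_b·(sin φ − φ·cos φ) = 35.446586·(0.58139898 − 0.62044710·0.81361860) = 2.714914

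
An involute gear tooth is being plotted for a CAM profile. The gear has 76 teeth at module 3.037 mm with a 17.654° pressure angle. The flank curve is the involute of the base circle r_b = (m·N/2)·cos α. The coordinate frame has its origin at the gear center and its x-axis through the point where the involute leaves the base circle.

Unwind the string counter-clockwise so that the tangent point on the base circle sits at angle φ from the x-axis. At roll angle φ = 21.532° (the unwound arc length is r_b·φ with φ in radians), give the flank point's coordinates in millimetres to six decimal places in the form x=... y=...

x=117.464488 y=1.918210

pitch radius r_p = m·N/2 = 3.037·76/2 = 115.406000
base radius r_b = r_p·cos α = 115.406000·cos 17.654° = 109.970985
roll angle φ = 21.532° = 0.37580429 rad
x = r_b·(cos φ + φ·sin φ) = 109.970985·(0.93021273 + 0.37580429·0.36702081) = 117.464488
y = r_b·(sin φ − φ·cos φ) = 109.970985·(0.36702081 − 0.37580429·0.93021273) = 1.918210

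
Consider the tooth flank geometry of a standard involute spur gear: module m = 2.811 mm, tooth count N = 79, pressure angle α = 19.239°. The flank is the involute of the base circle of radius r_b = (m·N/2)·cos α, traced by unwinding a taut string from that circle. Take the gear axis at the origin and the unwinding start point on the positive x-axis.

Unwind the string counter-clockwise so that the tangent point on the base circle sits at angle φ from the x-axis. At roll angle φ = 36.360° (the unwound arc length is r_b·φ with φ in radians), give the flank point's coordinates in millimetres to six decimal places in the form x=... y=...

pitch radius r_p = m·N/2 = 2.811·79/2 = 111.034500
base radius r_b = r_p·cos α = 111.034500·cos 19.239° = 104.833478
roll angle φ = 36.360° = 0.63460172 rad
x = r_b·(cos φ + φ·sin φ) = 104.833478·(0.80530789 + 0.63460172·0.59285682) = 123.864512
y = r_b·(sin φ − φ·cos φ) = 104.833478·(0.59285682 − 0.63460172·0.80530789) = 8.576118

x=123.864512 y=8.576118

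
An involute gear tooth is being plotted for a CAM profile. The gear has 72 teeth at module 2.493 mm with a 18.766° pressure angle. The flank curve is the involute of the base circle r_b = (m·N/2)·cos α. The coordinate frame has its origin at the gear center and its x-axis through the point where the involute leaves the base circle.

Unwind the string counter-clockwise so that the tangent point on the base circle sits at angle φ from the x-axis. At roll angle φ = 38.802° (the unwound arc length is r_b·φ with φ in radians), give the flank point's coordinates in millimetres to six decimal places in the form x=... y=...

x=102.285555 y=8.400871

pitch radius r_p = m·N/2 = 2.493·72/2 = 89.748000
base radius r_b = r_p·cos α = 89.748000·cos 18.766° = 84.977026
roll angle φ = 38.802° = 0.67722266 rad
x = r_b·(cos φ + φ·sin φ) = 84.977026·(0.77931609 + 0.67722266·0.62663102) = 102.285555
y = r_b·(sin φ − φ·cos φ) = 84.977026·(0.62663102 − 0.67722266·0.77931609) = 8.400871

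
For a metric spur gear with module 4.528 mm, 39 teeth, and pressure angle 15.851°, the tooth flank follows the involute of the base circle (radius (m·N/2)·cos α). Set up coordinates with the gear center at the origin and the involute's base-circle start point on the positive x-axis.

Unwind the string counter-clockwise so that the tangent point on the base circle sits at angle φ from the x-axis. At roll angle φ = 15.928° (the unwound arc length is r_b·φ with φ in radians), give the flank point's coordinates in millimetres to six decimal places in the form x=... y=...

pitch radius r_p = m·N/2 = 4.528·39/2 = 88.296000
base radius r_b = r_p·cos α = 88.296000·cos 15.851° = 84.938567
roll angle φ = 15.928° = 0.27799604 rad
x = r_b·(cos φ + φ·sin φ) = 84.938567·(0.96160731 + 0.27799604·0.27442918) = 88.157529
y = r_b·(sin φ − φ·cos φ) = 84.938567·(0.27442918 − 0.27799604·0.96160731) = 0.603586

x=88.157529 y=0.603586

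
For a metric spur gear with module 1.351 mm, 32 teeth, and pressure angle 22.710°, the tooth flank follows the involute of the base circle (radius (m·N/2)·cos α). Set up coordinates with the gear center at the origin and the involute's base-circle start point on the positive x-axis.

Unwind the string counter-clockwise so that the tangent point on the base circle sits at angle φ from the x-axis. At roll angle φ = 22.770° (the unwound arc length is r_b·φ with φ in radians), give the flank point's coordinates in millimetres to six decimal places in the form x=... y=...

x=21.453129 y=0.410632

pitch radius r_p = m·N/2 = 1.351·32/2 = 21.616000
base radius r_b = r_p·cos α = 21.616000·cos 22.710° = 19.940127
roll angle φ = 22.770° = 0.39741147 rad
x = r_b·(cos φ + φ·sin φ) = 19.940127·(0.92206593 + 0.39741147·0.38703285) = 21.453129
y = r_b·(sin φ − φ·cos φ) = 19.940127·(0.38703285 − 0.39741147·0.92206593) = 0.410632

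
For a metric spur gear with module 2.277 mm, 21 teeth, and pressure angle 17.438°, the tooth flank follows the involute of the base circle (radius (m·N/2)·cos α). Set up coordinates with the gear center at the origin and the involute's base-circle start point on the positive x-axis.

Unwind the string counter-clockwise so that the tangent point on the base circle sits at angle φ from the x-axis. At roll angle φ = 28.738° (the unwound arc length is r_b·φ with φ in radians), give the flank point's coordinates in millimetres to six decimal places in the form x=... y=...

x=25.500939 y=0.935481

pitch radius r_p = m·N/2 = 2.277·21/2 = 23.908500
base radius r_b = r_p·cos α = 23.908500·cos 17.438° = 22.809708
roll angle φ = 28.738° = 0.50157272 rad
x = r_b·(cos φ + φ·sin φ) = 22.809708·(0.87682747 + 0.50157272·0.48080514) = 25.500939
y = r_b·(sin φ − φ·cos φ) = 22.809708·(0.48080514 − 0.50157272·0.87682747) = 0.935481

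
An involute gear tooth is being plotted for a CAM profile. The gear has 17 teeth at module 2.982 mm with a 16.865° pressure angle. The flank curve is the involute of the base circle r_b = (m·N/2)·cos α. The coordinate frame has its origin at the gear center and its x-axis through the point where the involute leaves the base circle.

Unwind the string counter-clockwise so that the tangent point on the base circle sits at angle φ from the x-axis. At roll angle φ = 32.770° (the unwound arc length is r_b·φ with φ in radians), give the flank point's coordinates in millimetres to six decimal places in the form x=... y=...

pitch radius r_p = m·N/2 = 2.982·17/2 = 25.347000
base radius r_b = r_p·cos α = 25.347000·cos 16.865° = 24.256851
roll angle φ = 32.770° = 0.57194440 rad
x = r_b·(cos φ + φ·sin φ) = 24.256851·(0.84085013 + 0.57194440·0.54126802) = 27.905695
y = r_b·(sin φ − φ·cos φ) = 24.256851·(0.54126802 − 0.57194440·0.84085013) = 1.463865

x=27.905695 y=1.463865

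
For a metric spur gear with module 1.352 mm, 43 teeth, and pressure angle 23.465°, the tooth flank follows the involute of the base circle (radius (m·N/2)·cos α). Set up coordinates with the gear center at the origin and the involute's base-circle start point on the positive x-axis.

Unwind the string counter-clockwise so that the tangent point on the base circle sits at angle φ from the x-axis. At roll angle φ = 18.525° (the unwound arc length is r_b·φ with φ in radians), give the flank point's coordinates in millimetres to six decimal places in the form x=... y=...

pitch radius r_p = m·N/2 = 1.352·43/2 = 29.068000
base radius r_b = r_p·cos α = 29.068000·cos 23.465° = 26.664178
roll angle φ = 18.525° = 0.32332224 rad
x = r_b·(cos φ + φ·sin φ) = 26.664178·(0.94818511 + 0.32332224·0.31771841) = 28.021666
y = r_b·(sin φ − φ·cos φ) = 26.664178·(0.31771841 − 0.32332224·0.94818511) = 0.297281

x=28.021666 y=0.297281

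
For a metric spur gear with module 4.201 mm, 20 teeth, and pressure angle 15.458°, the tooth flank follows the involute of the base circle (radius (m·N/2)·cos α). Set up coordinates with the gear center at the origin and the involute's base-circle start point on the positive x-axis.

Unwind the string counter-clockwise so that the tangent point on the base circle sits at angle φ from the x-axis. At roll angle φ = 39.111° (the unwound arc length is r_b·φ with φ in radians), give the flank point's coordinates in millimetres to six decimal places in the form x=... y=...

x=48.853055 y=4.096244

pitch radius r_p = m·N/2 = 4.201·20/2 = 42.010000
base radius r_b = r_p·cos α = 42.010000·cos 15.458° = 40.490334
roll angle φ = 39.111° = 0.68261572 rad
x = r_b·(cos φ + φ·sin φ) = 40.490334·(0.77592531 + 0.68261572·0.63082479) = 48.853055
y = r_b·(sin φ − φ·cos φ) = 40.490334·(0.63082479 − 0.68261572·0.77592531) = 4.096244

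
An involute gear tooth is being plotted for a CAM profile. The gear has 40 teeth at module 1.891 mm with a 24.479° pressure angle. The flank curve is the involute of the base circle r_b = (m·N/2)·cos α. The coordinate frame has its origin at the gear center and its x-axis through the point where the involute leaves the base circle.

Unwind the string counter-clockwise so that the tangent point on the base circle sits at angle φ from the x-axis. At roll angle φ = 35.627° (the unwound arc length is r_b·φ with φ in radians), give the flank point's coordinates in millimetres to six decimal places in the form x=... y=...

pitch radius r_p = m·N/2 = 1.891·40/2 = 37.820000
base radius r_b = r_p·cos α = 37.820000·cos 24.479° = 34.420481
roll angle φ = 35.627° = 0.62180845 rad
x = r_b·(cos φ + φ·sin φ) = 34.420481·(0.81282635 + 0.62180845·0.58250607) = 40.445220
y = r_b·(sin φ − φ·cos φ) = 34.420481·(0.58250607 − 0.62180845·0.81282635) = 2.653261

x=40.445220 y=2.653261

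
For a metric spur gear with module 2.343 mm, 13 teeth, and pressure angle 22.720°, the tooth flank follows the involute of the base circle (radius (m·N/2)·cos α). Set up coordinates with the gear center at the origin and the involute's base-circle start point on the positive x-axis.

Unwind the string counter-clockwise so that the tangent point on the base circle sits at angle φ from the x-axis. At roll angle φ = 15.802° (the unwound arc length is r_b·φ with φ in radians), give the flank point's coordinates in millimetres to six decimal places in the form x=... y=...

x=14.571888 y=0.097487

pitch radius r_p = m·N/2 = 2.343·13/2 = 15.229500
base radius r_b = r_p·cos α = 15.229500·cos 22.720° = 14.047741
roll angle φ = 15.802° = 0.27579693 rad
x = r_b·(cos φ + φ·sin φ) = 14.047741·(0.96220849 + 0.27579693·0.27231383) = 14.571888
y = r_b·(sin φ − φ·cos φ) = 14.047741·(0.27231383 − 0.27579693·0.96220849) = 0.097487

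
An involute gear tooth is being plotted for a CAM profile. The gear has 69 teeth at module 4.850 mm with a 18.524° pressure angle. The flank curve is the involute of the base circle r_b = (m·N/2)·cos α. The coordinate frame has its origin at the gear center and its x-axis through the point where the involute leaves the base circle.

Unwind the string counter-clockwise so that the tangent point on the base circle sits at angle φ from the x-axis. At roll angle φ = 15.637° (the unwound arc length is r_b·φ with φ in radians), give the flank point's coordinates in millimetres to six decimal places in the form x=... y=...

x=164.455080 y=1.067061

pitch radius r_p = m·N/2 = 4.850·69/2 = 167.325000
base radius r_b = r_p·cos α = 167.325000·cos 18.524° = 158.656002
roll angle φ = 15.637° = 0.27291714 rad
x = r_b·(cos φ + φ·sin φ) = 158.656002·(0.96298871 + 0.27291714·0.26954175) = 164.455080
y = r_b·(sin φ − φ·cos φ) = 158.656002·(0.26954175 − 0.27291714·0.96298871) = 1.067061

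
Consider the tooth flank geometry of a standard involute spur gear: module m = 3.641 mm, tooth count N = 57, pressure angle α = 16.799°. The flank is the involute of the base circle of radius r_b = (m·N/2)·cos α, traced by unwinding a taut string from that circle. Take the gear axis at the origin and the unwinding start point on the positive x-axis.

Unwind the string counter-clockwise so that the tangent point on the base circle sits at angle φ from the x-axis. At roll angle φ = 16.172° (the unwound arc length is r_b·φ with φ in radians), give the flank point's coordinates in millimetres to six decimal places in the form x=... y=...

x=103.218766 y=0.738691

pitch radius r_p = m·N/2 = 3.641·57/2 = 103.768500
base radius r_b = r_p·cos α = 103.768500·cos 16.799° = 99.340132
roll angle φ = 16.172° = 0.28225465 rad
x = r_b·(cos φ + φ·sin φ) = 99.340132·(0.96042991 + 0.28225465·0.27852178) = 103.218766
y = r_b·(sin φ − φ·cos φ) = 99.340132·(0.27852178 − 0.28225465·0.96042991) = 0.738691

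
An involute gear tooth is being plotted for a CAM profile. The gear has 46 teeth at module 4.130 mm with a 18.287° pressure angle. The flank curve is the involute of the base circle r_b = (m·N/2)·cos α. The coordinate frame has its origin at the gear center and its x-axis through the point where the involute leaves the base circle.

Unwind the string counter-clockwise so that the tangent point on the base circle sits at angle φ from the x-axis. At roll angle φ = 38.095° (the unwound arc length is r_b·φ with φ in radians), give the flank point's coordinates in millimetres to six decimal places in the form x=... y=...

pitch radius r_p = m·N/2 = 4.130·46/2 = 94.990000
base radius r_b = r_p·cos α = 94.990000·cos 18.287° = 90.192691
roll angle φ = 38.095° = 0.66488318 rad
x = r_b·(cos φ + φ·sin φ) = 90.192691·(0.78698887 + 0.66488318·0.61696720) = 107.978688
y = r_b·(sin φ − φ·cos φ) = 90.192691·(0.61696720 − 0.66488318·0.78698887) = 8.452096

x=107.978688 y=8.452096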